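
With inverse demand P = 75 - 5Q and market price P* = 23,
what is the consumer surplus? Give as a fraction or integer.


Maximum willingness to pay (at Q=0): P_max = 75
Quantity demanded at P* = 23:
Q* = (75 - 23)/5 = 52/5
CS = (1/2) * Q* * (P_max - P*)
CS = (1/2) * 52/5 * (75 - 23)
CS = (1/2) * 52/5 * 52 = 1352/5

1352/5


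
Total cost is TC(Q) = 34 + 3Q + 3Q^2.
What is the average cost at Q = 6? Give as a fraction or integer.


TC(6) = 34 + 3*6 + 3*6^2
TC(6) = 34 + 18 + 108 = 160
AC = TC/Q = 160/6 = 80/3

80/3


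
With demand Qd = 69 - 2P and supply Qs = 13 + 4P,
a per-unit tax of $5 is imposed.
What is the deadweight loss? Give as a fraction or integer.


Pre-tax equilibrium quantity: Q* = 151/3
Post-tax equilibrium quantity: Q_tax = 131/3
Reduction in quantity: Q* - Q_tax = 20/3
DWL = (1/2) * tax * (Q* - Q_tax)
DWL = (1/2) * 5 * 20/3 = 50/3

50/3


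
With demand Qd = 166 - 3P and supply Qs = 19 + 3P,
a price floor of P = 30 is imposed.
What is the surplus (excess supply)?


At P = 30:
Qd = 166 - 3*30 = 76
Qs = 19 + 3*30 = 109
Surplus = Qs - Qd = 109 - 76 = 33

33


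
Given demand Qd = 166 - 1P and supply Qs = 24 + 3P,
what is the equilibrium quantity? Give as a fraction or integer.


First find equilibrium price:
166 - 1P = 24 + 3P
P* = 142/4 = 71/2
Then substitute into demand:
Q* = 166 - 1 * 71/2 = 261/2

261/2


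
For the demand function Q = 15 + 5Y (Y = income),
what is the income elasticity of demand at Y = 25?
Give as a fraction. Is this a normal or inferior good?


dQ/dY = 5
At Y = 25: Q = 15 + 5*25 = 140
Ey = (dQ/dY)(Y/Q) = 5 * 25 / 140 = 25/28
Since Ey > 0, this is a normal good.

25/28 (normal good)


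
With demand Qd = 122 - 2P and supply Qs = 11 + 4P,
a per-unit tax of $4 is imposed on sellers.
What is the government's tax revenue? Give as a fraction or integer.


With tax on sellers, new supply: Qs' = 11 + 4(P - 4)
= 4P - 5
New equilibrium quantity:
Q_new = 239/3
Tax revenue = tax * Q_new = 4 * 239/3 = 956/3

956/3


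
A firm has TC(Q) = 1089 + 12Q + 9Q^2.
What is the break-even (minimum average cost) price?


AC(Q) = 1089/Q + 12 + 9Q
To minimize: dAC/dQ = -1089/Q^2 + 9 = 0
Q^2 = 1089/9 = 121
Q* = 11
Min AC = 1089/11 + 12 + 9*11
Min AC = 99 + 12 + 99 = 210

210


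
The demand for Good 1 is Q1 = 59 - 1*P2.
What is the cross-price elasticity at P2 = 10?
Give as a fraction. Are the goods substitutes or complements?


dQ1/dP2 = -1
At P2 = 10: Q1 = 59 - 1*10 = 49
Exy = (dQ1/dP2)(P2/Q1) = -1 * 10 / 49 = -10/49
Since Exy < 0, the goods are complements.

-10/49 (complements)


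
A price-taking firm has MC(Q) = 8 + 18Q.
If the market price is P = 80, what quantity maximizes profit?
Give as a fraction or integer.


In perfect competition, profit is maximized where P = MC.
80 = 8 + 18Q
72 = 18Q
Q* = 72/18 = 4

4


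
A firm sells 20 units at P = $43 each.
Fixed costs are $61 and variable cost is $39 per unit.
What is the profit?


Total Revenue = P * Q = 43 * 20 = $860
Total Cost = FC + VC*Q = 61 + 39*20 = $841
Profit = TR - TC = 860 - 841 = $19

$19


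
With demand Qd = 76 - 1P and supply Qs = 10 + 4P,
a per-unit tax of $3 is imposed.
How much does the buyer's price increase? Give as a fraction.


With a per-unit tax, the buyer's price increase depends on relative slopes.
Supply slope: d = 4, Demand slope: b = 1
Buyer's price increase = d * tax / (b + d)
= 4 * 3 / (1 + 4)
= 12 / 5 = 12/5

12/5


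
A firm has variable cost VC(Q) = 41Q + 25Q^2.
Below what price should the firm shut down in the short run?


AVC(Q) = VC(Q)/Q = 41 + 25Q
AVC is increasing in Q, so minimum AVC is at Q -> 0+.
Min AVC = 41
The firm should shut down if P < 41.

41


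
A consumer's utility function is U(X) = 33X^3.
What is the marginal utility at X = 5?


MU = dU/dX = 33*3*X^(3-1)
MU = 99*X^2
At X = 5:
MU = 99 * 5^2
MU = 99 * 25 = 2475

2475


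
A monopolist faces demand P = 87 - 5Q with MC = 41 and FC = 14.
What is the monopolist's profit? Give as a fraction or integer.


MR = MC: 87 - 10Q = 41
Q* = 23/5
P* = 87 - 5*23/5 = 64
Profit = (P* - MC)*Q* - FC
= (64 - 41)*23/5 - 14
= 23*23/5 - 14
= 529/5 - 14 = 459/5

459/5


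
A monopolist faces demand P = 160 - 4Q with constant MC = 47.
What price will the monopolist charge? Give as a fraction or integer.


MR = 160 - 8Q
Set MR = MC: 160 - 8Q = 47
Q* = 113/8
Substitute into demand:
P* = 160 - 4*113/8 = 207/2

207/2


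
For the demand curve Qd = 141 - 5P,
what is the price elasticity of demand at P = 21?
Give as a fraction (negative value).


dQ/dP = -5
At P = 21: Q = 141 - 5*21 = 36
E = (dQ/dP)(P/Q) = (-5)(21/36) = -35/12

-35/12


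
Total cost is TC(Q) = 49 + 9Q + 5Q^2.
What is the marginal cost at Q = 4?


MC = dTC/dQ = 9 + 2*5*Q
At Q = 4:
MC = 9 + 10*4
MC = 9 + 40 = 49

49


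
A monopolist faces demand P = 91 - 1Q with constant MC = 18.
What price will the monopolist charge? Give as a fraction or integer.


MR = 91 - 2Q
Set MR = MC: 91 - 2Q = 18
Q* = 73/2
Substitute into demand:
P* = 91 - 1*73/2 = 109/2

109/2


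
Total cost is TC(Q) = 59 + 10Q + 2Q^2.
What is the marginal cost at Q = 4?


MC = dTC/dQ = 10 + 2*2*Q
At Q = 4:
MC = 10 + 4*4
MC = 10 + 16 = 26

26


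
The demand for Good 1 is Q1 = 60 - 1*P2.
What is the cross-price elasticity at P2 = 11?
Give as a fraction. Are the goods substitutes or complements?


dQ1/dP2 = -1
At P2 = 11: Q1 = 60 - 1*11 = 49
Exy = (dQ1/dP2)(P2/Q1) = -1 * 11 / 49 = -11/49
Since Exy < 0, the goods are complements.

-11/49 (complements)


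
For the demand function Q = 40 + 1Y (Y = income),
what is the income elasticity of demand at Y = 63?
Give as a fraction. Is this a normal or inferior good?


dQ/dY = 1
At Y = 63: Q = 40 + 1*63 = 103
Ey = (dQ/dY)(Y/Q) = 1 * 63 / 103 = 63/103
Since Ey > 0, this is a normal good.

63/103 (normal good)


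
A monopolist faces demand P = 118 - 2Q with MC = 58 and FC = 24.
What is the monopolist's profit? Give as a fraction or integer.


MR = MC: 118 - 4Q = 58
Q* = 15
P* = 118 - 2*15 = 88
Profit = (P* - MC)*Q* - FC
= (88 - 58)*15 - 24
= 30*15 - 24
= 450 - 24 = 426

426


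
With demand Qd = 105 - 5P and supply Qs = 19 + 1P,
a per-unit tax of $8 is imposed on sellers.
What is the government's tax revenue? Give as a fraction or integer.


With tax on sellers, new supply: Qs' = 19 + 1(P - 8)
= 11 + 1P
New equilibrium quantity:
Q_new = 80/3
Tax revenue = tax * Q_new = 8 * 80/3 = 640/3

640/3


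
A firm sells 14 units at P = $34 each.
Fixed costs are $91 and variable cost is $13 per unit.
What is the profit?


Total Revenue = P * Q = 34 * 14 = $476
Total Cost = FC + VC*Q = 91 + 13*14 = $273
Profit = TR - TC = 476 - 273 = $203

$203


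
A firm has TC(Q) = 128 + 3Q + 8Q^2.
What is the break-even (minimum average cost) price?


AC(Q) = 128/Q + 3 + 8Q
To minimize: dAC/dQ = -128/Q^2 + 8 = 0
Q^2 = 128/8 = 16
Q* = 4
Min AC = 128/4 + 3 + 8*4
Min AC = 32 + 3 + 32 = 67

67


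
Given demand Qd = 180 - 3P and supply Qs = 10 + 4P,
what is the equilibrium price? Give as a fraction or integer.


At equilibrium, Qd = Qs.
180 - 3P = 10 + 4P
180 - 10 = 3P + 4P
170 = 7P
P* = 170/7 = 170/7

170/7


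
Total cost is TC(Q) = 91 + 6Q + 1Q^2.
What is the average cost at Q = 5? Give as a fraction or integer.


TC(5) = 91 + 6*5 + 1*5^2
TC(5) = 91 + 30 + 25 = 146
AC = TC/Q = 146/5 = 146/5

146/5


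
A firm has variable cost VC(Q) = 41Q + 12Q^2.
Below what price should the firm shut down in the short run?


AVC(Q) = VC(Q)/Q = 41 + 12Q
AVC is increasing in Q, so minimum AVC is at Q -> 0+.
Min AVC = 41
The firm should shut down if P < 41.

41


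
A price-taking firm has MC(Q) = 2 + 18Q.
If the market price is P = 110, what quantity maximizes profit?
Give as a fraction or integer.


In perfect competition, profit is maximized where P = MC.
110 = 2 + 18Q
108 = 18Q
Q* = 108/18 = 6

6


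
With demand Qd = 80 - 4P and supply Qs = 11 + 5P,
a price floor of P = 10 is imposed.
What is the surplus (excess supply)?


At P = 10:
Qd = 80 - 4*10 = 40
Qs = 11 + 5*10 = 61
Surplus = Qs - Qd = 61 - 40 = 21

21


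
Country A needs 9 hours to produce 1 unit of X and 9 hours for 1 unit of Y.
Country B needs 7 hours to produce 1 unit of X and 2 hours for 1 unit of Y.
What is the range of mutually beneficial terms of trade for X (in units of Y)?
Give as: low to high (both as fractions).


Opportunity cost of X for Country A = hours_X / hours_Y = 9/9 = 1 units of Y
Opportunity cost of X for Country B = hours_X / hours_Y = 7/2 = 7/2 units of Y
Terms of trade must be between the two opportunity costs.
Range: 1 to 7/2

1 to 7/2


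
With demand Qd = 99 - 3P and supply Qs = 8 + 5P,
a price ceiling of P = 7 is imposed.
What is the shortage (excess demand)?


At P = 7:
Qd = 99 - 3*7 = 78
Qs = 8 + 5*7 = 43
Shortage = Qd - Qs = 78 - 43 = 35

35


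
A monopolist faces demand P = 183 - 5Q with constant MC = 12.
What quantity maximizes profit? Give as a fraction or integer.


TR = P*Q = (183 - 5Q)Q = 183Q - 5Q^2
MR = dTR/dQ = 183 - 10Q
Set MR = MC:
183 - 10Q = 12
171 = 10Q
Q* = 171/10 = 171/10

171/10


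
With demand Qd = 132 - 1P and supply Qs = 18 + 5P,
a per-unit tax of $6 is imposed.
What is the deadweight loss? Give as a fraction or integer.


Pre-tax equilibrium quantity: Q* = 113
Post-tax equilibrium quantity: Q_tax = 108
Reduction in quantity: Q* - Q_tax = 5
DWL = (1/2) * tax * (Q* - Q_tax)
DWL = (1/2) * 6 * 5 = 15

15


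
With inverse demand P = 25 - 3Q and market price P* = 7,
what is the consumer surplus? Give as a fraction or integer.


Maximum willingness to pay (at Q=0): P_max = 25
Quantity demanded at P* = 7:
Q* = (25 - 7)/3 = 6
CS = (1/2) * Q* * (P_max - P*)
CS = (1/2) * 6 * (25 - 7)
CS = (1/2) * 6 * 18 = 54

54


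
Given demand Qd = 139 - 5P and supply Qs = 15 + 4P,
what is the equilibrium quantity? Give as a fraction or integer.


First find equilibrium price:
139 - 5P = 15 + 4P
P* = 124/9 = 124/9
Then substitute into demand:
Q* = 139 - 5 * 124/9 = 631/9

631/9


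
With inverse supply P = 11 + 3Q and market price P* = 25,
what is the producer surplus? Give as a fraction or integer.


Minimum supply price (at Q=0): P_min = 11
Quantity supplied at P* = 25:
Q* = (25 - 11)/3 = 14/3
PS = (1/2) * Q* * (P* - P_min)
PS = (1/2) * 14/3 * (25 - 11)
PS = (1/2) * 14/3 * 14 = 98/3

98/3


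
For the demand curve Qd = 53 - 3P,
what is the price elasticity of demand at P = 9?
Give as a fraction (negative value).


dQ/dP = -3
At P = 9: Q = 53 - 3*9 = 26
E = (dQ/dP)(P/Q) = (-3)(9/26) = -27/26

-27/26


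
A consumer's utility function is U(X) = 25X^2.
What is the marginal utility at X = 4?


MU = dU/dX = 25*2*X^(2-1)
MU = 50*X^1
At X = 4:
MU = 50 * 4^1
MU = 50 * 4 = 200

200


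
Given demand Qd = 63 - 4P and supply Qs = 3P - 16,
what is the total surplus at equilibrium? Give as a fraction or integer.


Find equilibrium: 63 - 4P = 3P - 16
63 + 16 = 7P
P* = 79/7 = 79/7
Q* = 3*79/7 - 16 = 125/7
Inverse demand: P = 63/4 - Q/4, so P_max = 63/4
Inverse supply: P = 16/3 + Q/3, so P_min = 16/3
CS = (1/2) * 125/7 * (63/4 - 79/7) = 15625/392
PS = (1/2) * 125/7 * (79/7 - 16/3) = 15625/294
TS = CS + PS = 15625/392 + 15625/294 = 15625/168

15625/168


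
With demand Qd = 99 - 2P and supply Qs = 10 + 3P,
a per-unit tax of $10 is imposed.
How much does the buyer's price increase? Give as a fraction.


With a per-unit tax, the buyer's price increase depends on relative slopes.
Supply slope: d = 3, Demand slope: b = 2
Buyer's price increase = d * tax / (b + d)
= 3 * 10 / (2 + 3)
= 30 / 5 = 6

6


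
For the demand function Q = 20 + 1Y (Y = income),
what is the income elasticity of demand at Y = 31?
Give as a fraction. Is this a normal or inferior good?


dQ/dY = 1
At Y = 31: Q = 20 + 1*31 = 51
Ey = (dQ/dY)(Y/Q) = 1 * 31 / 51 = 31/51
Since Ey > 0, this is a normal good.

31/51 (normal good)


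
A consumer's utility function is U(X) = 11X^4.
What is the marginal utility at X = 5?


MU = dU/dX = 11*4*X^(4-1)
MU = 44*X^3
At X = 5:
MU = 44 * 5^3
MU = 44 * 125 = 5500

5500


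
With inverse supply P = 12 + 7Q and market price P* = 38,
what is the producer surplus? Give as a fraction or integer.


Minimum supply price (at Q=0): P_min = 12
Quantity supplied at P* = 38:
Q* = (38 - 12)/7 = 26/7
PS = (1/2) * Q* * (P* - P_min)
PS = (1/2) * 26/7 * (38 - 12)
PS = (1/2) * 26/7 * 26 = 338/7

338/7


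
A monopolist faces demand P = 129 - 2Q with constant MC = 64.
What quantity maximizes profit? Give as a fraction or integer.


TR = P*Q = (129 - 2Q)Q = 129Q - 2Q^2
MR = dTR/dQ = 129 - 4Q
Set MR = MC:
129 - 4Q = 64
65 = 4Q
Q* = 65/4 = 65/4

65/4


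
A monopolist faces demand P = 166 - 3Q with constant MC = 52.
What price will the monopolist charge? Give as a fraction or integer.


MR = 166 - 6Q
Set MR = MC: 166 - 6Q = 52
Q* = 19
Substitute into demand:
P* = 166 - 3*19 = 109

109


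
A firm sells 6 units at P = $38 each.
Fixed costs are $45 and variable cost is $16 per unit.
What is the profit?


Total Revenue = P * Q = 38 * 6 = $228
Total Cost = FC + VC*Q = 45 + 16*6 = $141
Profit = TR - TC = 228 - 141 = $87

$87


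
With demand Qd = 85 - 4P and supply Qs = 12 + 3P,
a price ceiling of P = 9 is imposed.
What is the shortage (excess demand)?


At P = 9:
Qd = 85 - 4*9 = 49
Qs = 12 + 3*9 = 39
Shortage = Qd - Qs = 49 - 39 = 10

10


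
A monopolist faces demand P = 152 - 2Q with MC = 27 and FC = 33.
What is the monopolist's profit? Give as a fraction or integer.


MR = MC: 152 - 4Q = 27
Q* = 125/4
P* = 152 - 2*125/4 = 179/2
Profit = (P* - MC)*Q* - FC
= (179/2 - 27)*125/4 - 33
= 125/2*125/4 - 33
= 15625/8 - 33 = 15361/8

15361/8


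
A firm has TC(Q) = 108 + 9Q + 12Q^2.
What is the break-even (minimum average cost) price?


AC(Q) = 108/Q + 9 + 12Q
To minimize: dAC/dQ = -108/Q^2 + 12 = 0
Q^2 = 108/12 = 9
Q* = 3
Min AC = 108/3 + 9 + 12*3
Min AC = 36 + 9 + 36 = 81

81


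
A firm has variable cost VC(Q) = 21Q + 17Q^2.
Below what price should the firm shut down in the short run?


AVC(Q) = VC(Q)/Q = 21 + 17Q
AVC is increasing in Q, so minimum AVC is at Q -> 0+.
Min AVC = 21
The firm should shut down if P < 21.

21


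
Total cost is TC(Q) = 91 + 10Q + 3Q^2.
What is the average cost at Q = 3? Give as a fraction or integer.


TC(3) = 91 + 10*3 + 3*3^2
TC(3) = 91 + 30 + 27 = 148
AC = TC/Q = 148/3 = 148/3

148/3


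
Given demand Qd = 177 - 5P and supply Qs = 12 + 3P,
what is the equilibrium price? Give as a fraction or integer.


At equilibrium, Qd = Qs.
177 - 5P = 12 + 3P
177 - 12 = 5P + 3P
165 = 8P
P* = 165/8 = 165/8

165/8


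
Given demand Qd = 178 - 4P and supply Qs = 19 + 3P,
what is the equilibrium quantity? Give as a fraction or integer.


First find equilibrium price:
178 - 4P = 19 + 3P
P* = 159/7 = 159/7
Then substitute into demand:
Q* = 178 - 4 * 159/7 = 610/7

610/7


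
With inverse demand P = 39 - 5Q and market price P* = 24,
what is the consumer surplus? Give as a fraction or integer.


Maximum willingness to pay (at Q=0): P_max = 39
Quantity demanded at P* = 24:
Q* = (39 - 24)/5 = 3
CS = (1/2) * Q* * (P_max - P*)
CS = (1/2) * 3 * (39 - 24)
CS = (1/2) * 3 * 15 = 45/2

45/2


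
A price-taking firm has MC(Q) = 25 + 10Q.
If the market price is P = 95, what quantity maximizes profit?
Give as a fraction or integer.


In perfect competition, profit is maximized where P = MC.
95 = 25 + 10Q
70 = 10Q
Q* = 70/10 = 7

7


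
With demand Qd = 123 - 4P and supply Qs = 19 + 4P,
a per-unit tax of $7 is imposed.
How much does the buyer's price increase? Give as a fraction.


With a per-unit tax, the buyer's price increase depends on relative slopes.
Supply slope: d = 4, Demand slope: b = 4
Buyer's price increase = d * tax / (b + d)
= 4 * 7 / (4 + 4)
= 28 / 8 = 7/2

7/2


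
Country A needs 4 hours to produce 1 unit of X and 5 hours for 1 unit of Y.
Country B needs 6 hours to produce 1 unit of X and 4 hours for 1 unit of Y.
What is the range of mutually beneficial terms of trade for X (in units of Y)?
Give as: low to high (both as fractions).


Opportunity cost of X for Country A = hours_X / hours_Y = 4/5 = 4/5 units of Y
Opportunity cost of X for Country B = hours_X / hours_Y = 6/4 = 3/2 units of Y
Terms of trade must be between the two opportunity costs.
Range: 4/5 to 3/2

4/5 to 3/2


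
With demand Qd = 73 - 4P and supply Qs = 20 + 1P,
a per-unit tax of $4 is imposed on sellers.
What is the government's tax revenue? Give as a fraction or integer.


With tax on sellers, new supply: Qs' = 20 + 1(P - 4)
= 16 + 1P
New equilibrium quantity:
Q_new = 137/5
Tax revenue = tax * Q_new = 4 * 137/5 = 548/5

548/5


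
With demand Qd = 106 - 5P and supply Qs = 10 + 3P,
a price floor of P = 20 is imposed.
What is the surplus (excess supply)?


At P = 20:
Qd = 106 - 5*20 = 6
Qs = 10 + 3*20 = 70
Surplus = Qs - Qd = 70 - 6 = 64

64


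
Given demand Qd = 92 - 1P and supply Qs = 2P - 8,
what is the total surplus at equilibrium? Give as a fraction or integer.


Find equilibrium: 92 - 1P = 2P - 8
92 + 8 = 3P
P* = 100/3 = 100/3
Q* = 2*100/3 - 8 = 176/3
Inverse demand: P = 92 - Q/1, so P_max = 92
Inverse supply: P = 4 + Q/2, so P_min = 4
CS = (1/2) * 176/3 * (92 - 100/3) = 15488/9
PS = (1/2) * 176/3 * (100/3 - 4) = 7744/9
TS = CS + PS = 15488/9 + 7744/9 = 7744/3

7744/3


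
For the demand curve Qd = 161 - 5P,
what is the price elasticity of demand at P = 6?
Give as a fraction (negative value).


dQ/dP = -5
At P = 6: Q = 161 - 5*6 = 131
E = (dQ/dP)(P/Q) = (-5)(6/131) = -30/131

-30/131


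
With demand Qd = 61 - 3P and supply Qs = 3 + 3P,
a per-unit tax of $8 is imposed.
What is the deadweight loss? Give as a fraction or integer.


Pre-tax equilibrium quantity: Q* = 32
Post-tax equilibrium quantity: Q_tax = 20
Reduction in quantity: Q* - Q_tax = 12
DWL = (1/2) * tax * (Q* - Q_tax)
DWL = (1/2) * 8 * 12 = 48

48


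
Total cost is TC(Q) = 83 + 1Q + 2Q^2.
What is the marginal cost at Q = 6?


MC = dTC/dQ = 1 + 2*2*Q
At Q = 6:
MC = 1 + 4*6
MC = 1 + 24 = 25

25


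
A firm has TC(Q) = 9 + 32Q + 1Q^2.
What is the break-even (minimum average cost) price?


AC(Q) = 9/Q + 32 + 1Q
To minimize: dAC/dQ = -9/Q^2 + 1 = 0
Q^2 = 9/1 = 9
Q* = 3
Min AC = 9/3 + 32 + 1*3
Min AC = 3 + 32 + 3 = 38

38


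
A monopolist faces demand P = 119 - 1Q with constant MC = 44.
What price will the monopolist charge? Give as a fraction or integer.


MR = 119 - 2Q
Set MR = MC: 119 - 2Q = 44
Q* = 75/2
Substitute into demand:
P* = 119 - 1*75/2 = 163/2

163/2


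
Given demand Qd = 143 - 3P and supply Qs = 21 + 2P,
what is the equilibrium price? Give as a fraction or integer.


At equilibrium, Qd = Qs.
143 - 3P = 21 + 2P
143 - 21 = 3P + 2P
122 = 5P
P* = 122/5 = 122/5

122/5


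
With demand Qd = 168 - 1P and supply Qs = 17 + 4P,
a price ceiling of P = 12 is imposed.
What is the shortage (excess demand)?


At P = 12:
Qd = 168 - 1*12 = 156
Qs = 17 + 4*12 = 65
Shortage = Qd - Qs = 156 - 65 = 91

91


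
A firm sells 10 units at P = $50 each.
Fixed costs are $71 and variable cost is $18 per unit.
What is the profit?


Total Revenue = P * Q = 50 * 10 = $500
Total Cost = FC + VC*Q = 71 + 18*10 = $251
Profit = TR - TC = 500 - 251 = $249

$249


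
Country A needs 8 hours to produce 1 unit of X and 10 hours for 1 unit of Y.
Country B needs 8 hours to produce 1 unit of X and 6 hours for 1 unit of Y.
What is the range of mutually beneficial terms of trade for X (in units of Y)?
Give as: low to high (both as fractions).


Opportunity cost of X for Country A = hours_X / hours_Y = 8/10 = 4/5 units of Y
Opportunity cost of X for Country B = hours_X / hours_Y = 8/6 = 4/3 units of Y
Terms of trade must be between the two opportunity costs.
Range: 4/5 to 4/3

4/5 to 4/3


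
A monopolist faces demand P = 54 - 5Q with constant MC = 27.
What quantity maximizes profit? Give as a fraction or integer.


TR = P*Q = (54 - 5Q)Q = 54Q - 5Q^2
MR = dTR/dQ = 54 - 10Q
Set MR = MC:
54 - 10Q = 27
27 = 10Q
Q* = 27/10 = 27/10

27/10


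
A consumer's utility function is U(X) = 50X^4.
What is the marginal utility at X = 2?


MU = dU/dX = 50*4*X^(4-1)
MU = 200*X^3
At X = 2:
MU = 200 * 2^3
MU = 200 * 8 = 1600

1600


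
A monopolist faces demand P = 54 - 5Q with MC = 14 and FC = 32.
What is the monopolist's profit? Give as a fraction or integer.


MR = MC: 54 - 10Q = 14
Q* = 4
P* = 54 - 5*4 = 34
Profit = (P* - MC)*Q* - FC
= (34 - 14)*4 - 32
= 20*4 - 32
= 80 - 32 = 48

48


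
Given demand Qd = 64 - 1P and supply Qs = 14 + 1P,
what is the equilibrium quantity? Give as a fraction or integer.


First find equilibrium price:
64 - 1P = 14 + 1P
P* = 50/2 = 25
Then substitute into demand:
Q* = 64 - 1 * 25 = 39

39


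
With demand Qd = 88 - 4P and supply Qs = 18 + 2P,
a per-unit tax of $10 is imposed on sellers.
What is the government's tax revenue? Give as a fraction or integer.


With tax on sellers, new supply: Qs' = 18 + 2(P - 10)
= 2P - 2
New equilibrium quantity:
Q_new = 28
Tax revenue = tax * Q_new = 10 * 28 = 280

280


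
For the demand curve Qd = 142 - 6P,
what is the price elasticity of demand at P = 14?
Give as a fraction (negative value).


dQ/dP = -6
At P = 14: Q = 142 - 6*14 = 58
E = (dQ/dP)(P/Q) = (-6)(14/58) = -42/29

-42/29


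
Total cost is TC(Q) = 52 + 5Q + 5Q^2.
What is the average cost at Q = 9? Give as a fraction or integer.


TC(9) = 52 + 5*9 + 5*9^2
TC(9) = 52 + 45 + 405 = 502
AC = TC/Q = 502/9 = 502/9

502/9


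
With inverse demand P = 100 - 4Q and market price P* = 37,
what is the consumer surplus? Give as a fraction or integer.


Maximum willingness to pay (at Q=0): P_max = 100
Quantity demanded at P* = 37:
Q* = (100 - 37)/4 = 63/4
CS = (1/2) * Q* * (P_max - P*)
CS = (1/2) * 63/4 * (100 - 37)
CS = (1/2) * 63/4 * 63 = 3969/8

3969/8


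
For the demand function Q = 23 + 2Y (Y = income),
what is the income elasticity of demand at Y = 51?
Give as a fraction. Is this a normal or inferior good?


dQ/dY = 2
At Y = 51: Q = 23 + 2*51 = 125
Ey = (dQ/dY)(Y/Q) = 2 * 51 / 125 = 102/125
Since Ey > 0, this is a normal good.

102/125 (normal good)


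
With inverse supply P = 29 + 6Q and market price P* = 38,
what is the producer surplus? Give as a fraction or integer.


Minimum supply price (at Q=0): P_min = 29
Quantity supplied at P* = 38:
Q* = (38 - 29)/6 = 3/2
PS = (1/2) * Q* * (P* - P_min)
PS = (1/2) * 3/2 * (38 - 29)
PS = (1/2) * 3/2 * 9 = 27/4

27/4


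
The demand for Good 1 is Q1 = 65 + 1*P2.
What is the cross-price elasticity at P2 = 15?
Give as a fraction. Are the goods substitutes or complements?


dQ1/dP2 = 1
At P2 = 15: Q1 = 65 + 1*15 = 80
Exy = (dQ1/dP2)(P2/Q1) = 1 * 15 / 80 = 3/16
Since Exy > 0, the goods are substitutes.

3/16 (substitutes)


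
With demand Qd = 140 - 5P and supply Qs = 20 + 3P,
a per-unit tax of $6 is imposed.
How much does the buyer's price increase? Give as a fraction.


With a per-unit tax, the buyer's price increase depends on relative slopes.
Supply slope: d = 3, Demand slope: b = 5
Buyer's price increase = d * tax / (b + d)
= 3 * 6 / (5 + 3)
= 18 / 8 = 9/4

9/4


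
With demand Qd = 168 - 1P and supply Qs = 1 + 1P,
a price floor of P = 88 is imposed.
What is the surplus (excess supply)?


At P = 88:
Qd = 168 - 1*88 = 80
Qs = 1 + 1*88 = 89
Surplus = Qs - Qd = 89 - 80 = 9

9


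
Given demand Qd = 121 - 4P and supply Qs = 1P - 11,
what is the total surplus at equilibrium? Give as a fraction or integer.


Find equilibrium: 121 - 4P = 1P - 11
121 + 11 = 5P
P* = 132/5 = 132/5
Q* = 1*132/5 - 11 = 77/5
Inverse demand: P = 121/4 - Q/4, so P_max = 121/4
Inverse supply: P = 11 + Q/1, so P_min = 11
CS = (1/2) * 77/5 * (121/4 - 132/5) = 5929/200
PS = (1/2) * 77/5 * (132/5 - 11) = 5929/50
TS = CS + PS = 5929/200 + 5929/50 = 5929/40

5929/40


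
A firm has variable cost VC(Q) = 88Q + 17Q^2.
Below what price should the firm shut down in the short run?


AVC(Q) = VC(Q)/Q = 88 + 17Q
AVC is increasing in Q, so minimum AVC is at Q -> 0+.
Min AVC = 88
The firm should shut down if P < 88.

88


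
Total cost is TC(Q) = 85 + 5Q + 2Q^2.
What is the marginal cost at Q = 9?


MC = dTC/dQ = 5 + 2*2*Q
At Q = 9:
MC = 5 + 4*9
MC = 5 + 36 = 41

41


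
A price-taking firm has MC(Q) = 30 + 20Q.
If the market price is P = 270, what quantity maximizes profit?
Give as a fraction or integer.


In perfect competition, profit is maximized where P = MC.
270 = 30 + 20Q
240 = 20Q
Q* = 240/20 = 12

12


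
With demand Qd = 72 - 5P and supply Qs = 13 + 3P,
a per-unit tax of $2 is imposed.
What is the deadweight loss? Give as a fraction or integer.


Pre-tax equilibrium quantity: Q* = 281/8
Post-tax equilibrium quantity: Q_tax = 251/8
Reduction in quantity: Q* - Q_tax = 15/4
DWL = (1/2) * tax * (Q* - Q_tax)
DWL = (1/2) * 2 * 15/4 = 15/4

15/4


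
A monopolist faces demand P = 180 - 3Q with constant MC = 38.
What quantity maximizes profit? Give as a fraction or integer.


TR = P*Q = (180 - 3Q)Q = 180Q - 3Q^2
MR = dTR/dQ = 180 - 6Q
Set MR = MC:
180 - 6Q = 38
142 = 6Q
Q* = 142/6 = 71/3

71/3


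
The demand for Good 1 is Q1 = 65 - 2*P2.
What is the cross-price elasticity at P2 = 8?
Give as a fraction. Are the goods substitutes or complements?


dQ1/dP2 = -2
At P2 = 8: Q1 = 65 - 2*8 = 49
Exy = (dQ1/dP2)(P2/Q1) = -2 * 8 / 49 = -16/49
Since Exy < 0, the goods are complements.

-16/49 (complements)


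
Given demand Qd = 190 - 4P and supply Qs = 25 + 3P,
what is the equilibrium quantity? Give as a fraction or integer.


First find equilibrium price:
190 - 4P = 25 + 3P
P* = 165/7 = 165/7
Then substitute into demand:
Q* = 190 - 4 * 165/7 = 670/7

670/7


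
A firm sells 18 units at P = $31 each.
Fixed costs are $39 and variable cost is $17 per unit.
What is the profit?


Total Revenue = P * Q = 31 * 18 = $558
Total Cost = FC + VC*Q = 39 + 17*18 = $345
Profit = TR - TC = 558 - 345 = $213

$213


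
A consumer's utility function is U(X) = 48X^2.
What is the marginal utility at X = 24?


MU = dU/dX = 48*2*X^(2-1)
MU = 96*X^1
At X = 24:
MU = 96 * 24^1
MU = 96 * 24 = 2304

2304


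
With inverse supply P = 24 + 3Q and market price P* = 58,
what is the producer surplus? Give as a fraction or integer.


Minimum supply price (at Q=0): P_min = 24
Quantity supplied at P* = 58:
Q* = (58 - 24)/3 = 34/3
PS = (1/2) * Q* * (P* - P_min)
PS = (1/2) * 34/3 * (58 - 24)
PS = (1/2) * 34/3 * 34 = 578/3

578/3


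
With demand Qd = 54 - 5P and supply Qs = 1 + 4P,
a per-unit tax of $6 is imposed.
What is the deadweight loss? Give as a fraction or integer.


Pre-tax equilibrium quantity: Q* = 221/9
Post-tax equilibrium quantity: Q_tax = 101/9
Reduction in quantity: Q* - Q_tax = 40/3
DWL = (1/2) * tax * (Q* - Q_tax)
DWL = (1/2) * 6 * 40/3 = 40

40


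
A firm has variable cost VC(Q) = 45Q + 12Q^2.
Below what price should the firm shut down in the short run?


AVC(Q) = VC(Q)/Q = 45 + 12Q
AVC is increasing in Q, so minimum AVC is at Q -> 0+.
Min AVC = 45
The firm should shut down if P < 45.

45


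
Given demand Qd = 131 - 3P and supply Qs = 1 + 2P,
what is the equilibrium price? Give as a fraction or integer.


At equilibrium, Qd = Qs.
131 - 3P = 1 + 2P
131 - 1 = 3P + 2P
130 = 5P
P* = 130/5 = 26

26


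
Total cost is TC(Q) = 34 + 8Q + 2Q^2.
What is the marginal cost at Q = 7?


MC = dTC/dQ = 8 + 2*2*Q
At Q = 7:
MC = 8 + 4*7
MC = 8 + 28 = 36

36


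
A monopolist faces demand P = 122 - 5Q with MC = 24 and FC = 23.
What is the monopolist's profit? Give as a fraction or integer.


MR = MC: 122 - 10Q = 24
Q* = 49/5
P* = 122 - 5*49/5 = 73
Profit = (P* - MC)*Q* - FC
= (73 - 24)*49/5 - 23
= 49*49/5 - 23
= 2401/5 - 23 = 2286/5

2286/5


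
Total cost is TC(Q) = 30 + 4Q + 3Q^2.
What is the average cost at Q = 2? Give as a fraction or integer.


TC(2) = 30 + 4*2 + 3*2^2
TC(2) = 30 + 8 + 12 = 50
AC = TC/Q = 50/2 = 25

25


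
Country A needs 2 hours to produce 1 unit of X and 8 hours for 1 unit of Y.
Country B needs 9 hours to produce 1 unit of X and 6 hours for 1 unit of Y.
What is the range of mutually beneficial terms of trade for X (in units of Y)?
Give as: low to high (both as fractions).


Opportunity cost of X for Country A = hours_X / hours_Y = 2/8 = 1/4 units of Y
Opportunity cost of X for Country B = hours_X / hours_Y = 9/6 = 3/2 units of Y
Terms of trade must be between the two opportunity costs.
Range: 1/4 to 3/2

1/4 to 3/2


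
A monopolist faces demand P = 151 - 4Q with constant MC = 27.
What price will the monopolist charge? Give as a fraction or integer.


MR = 151 - 8Q
Set MR = MC: 151 - 8Q = 27
Q* = 31/2
Substitute into demand:
P* = 151 - 4*31/2 = 89

89


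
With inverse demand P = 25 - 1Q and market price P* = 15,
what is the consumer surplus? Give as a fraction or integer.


Maximum willingness to pay (at Q=0): P_max = 25
Quantity demanded at P* = 15:
Q* = (25 - 15)/1 = 10
CS = (1/2) * Q* * (P_max - P*)
CS = (1/2) * 10 * (25 - 15)
CS = (1/2) * 10 * 10 = 50

50


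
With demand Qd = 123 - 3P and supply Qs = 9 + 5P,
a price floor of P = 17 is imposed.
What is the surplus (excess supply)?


At P = 17:
Qd = 123 - 3*17 = 72
Qs = 9 + 5*17 = 94
Surplus = Qs - Qd = 94 - 72 = 22

22


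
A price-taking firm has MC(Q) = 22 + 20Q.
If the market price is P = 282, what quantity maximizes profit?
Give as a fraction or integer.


In perfect competition, profit is maximized where P = MC.
282 = 22 + 20Q
260 = 20Q
Q* = 260/20 = 13

13


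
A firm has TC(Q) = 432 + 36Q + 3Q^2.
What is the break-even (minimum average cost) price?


AC(Q) = 432/Q + 36 + 3Q
To minimize: dAC/dQ = -432/Q^2 + 3 = 0
Q^2 = 432/3 = 144
Q* = 12
Min AC = 432/12 + 36 + 3*12
Min AC = 36 + 36 + 36 = 108

108


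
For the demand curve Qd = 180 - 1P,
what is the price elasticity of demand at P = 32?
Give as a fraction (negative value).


dQ/dP = -1
At P = 32: Q = 180 - 1*32 = 148
E = (dQ/dP)(P/Q) = (-1)(32/148) = -8/37

-8/37


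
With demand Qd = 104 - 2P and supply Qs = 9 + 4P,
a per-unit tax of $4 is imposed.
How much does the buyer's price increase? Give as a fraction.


With a per-unit tax, the buyer's price increase depends on relative slopes.
Supply slope: d = 4, Demand slope: b = 2
Buyer's price increase = d * tax / (b + d)
= 4 * 4 / (2 + 4)
= 16 / 6 = 8/3

8/3


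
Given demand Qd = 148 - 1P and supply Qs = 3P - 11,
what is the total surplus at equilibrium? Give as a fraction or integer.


Find equilibrium: 148 - 1P = 3P - 11
148 + 11 = 4P
P* = 159/4 = 159/4
Q* = 3*159/4 - 11 = 433/4
Inverse demand: P = 148 - Q/1, so P_max = 148
Inverse supply: P = 11/3 + Q/3, so P_min = 11/3
CS = (1/2) * 433/4 * (148 - 159/4) = 187489/32
PS = (1/2) * 433/4 * (159/4 - 11/3) = 187489/96
TS = CS + PS = 187489/32 + 187489/96 = 187489/24

187489/24


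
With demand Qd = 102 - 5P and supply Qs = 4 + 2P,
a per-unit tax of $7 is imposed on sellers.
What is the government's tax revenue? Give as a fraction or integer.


With tax on sellers, new supply: Qs' = 4 + 2(P - 7)
= 2P - 10
New equilibrium quantity:
Q_new = 22
Tax revenue = tax * Q_new = 7 * 22 = 154

154


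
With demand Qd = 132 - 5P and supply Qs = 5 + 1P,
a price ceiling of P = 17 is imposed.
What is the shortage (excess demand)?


At P = 17:
Qd = 132 - 5*17 = 47
Qs = 5 + 1*17 = 22
Shortage = Qd - Qs = 47 - 22 = 25

25


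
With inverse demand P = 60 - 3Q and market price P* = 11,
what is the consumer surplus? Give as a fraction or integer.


Maximum willingness to pay (at Q=0): P_max = 60
Quantity demanded at P* = 11:
Q* = (60 - 11)/3 = 49/3
CS = (1/2) * Q* * (P_max - P*)
CS = (1/2) * 49/3 * (60 - 11)
CS = (1/2) * 49/3 * 49 = 2401/6

2401/6


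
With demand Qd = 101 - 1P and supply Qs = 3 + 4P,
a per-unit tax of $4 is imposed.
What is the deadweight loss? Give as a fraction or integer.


Pre-tax equilibrium quantity: Q* = 407/5
Post-tax equilibrium quantity: Q_tax = 391/5
Reduction in quantity: Q* - Q_tax = 16/5
DWL = (1/2) * tax * (Q* - Q_tax)
DWL = (1/2) * 4 * 16/5 = 32/5

32/5


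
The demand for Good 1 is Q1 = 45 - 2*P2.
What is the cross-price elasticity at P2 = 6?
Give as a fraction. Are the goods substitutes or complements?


dQ1/dP2 = -2
At P2 = 6: Q1 = 45 - 2*6 = 33
Exy = (dQ1/dP2)(P2/Q1) = -2 * 6 / 33 = -4/11
Since Exy < 0, the goods are complements.

-4/11 (complements)


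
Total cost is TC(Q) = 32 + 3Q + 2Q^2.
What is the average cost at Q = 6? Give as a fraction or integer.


TC(6) = 32 + 3*6 + 2*6^2
TC(6) = 32 + 18 + 72 = 122
AC = TC/Q = 122/6 = 61/3

61/3


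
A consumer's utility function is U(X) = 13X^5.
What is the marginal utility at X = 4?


MU = dU/dX = 13*5*X^(5-1)
MU = 65*X^4
At X = 4:
MU = 65 * 4^4
MU = 65 * 256 = 16640

16640


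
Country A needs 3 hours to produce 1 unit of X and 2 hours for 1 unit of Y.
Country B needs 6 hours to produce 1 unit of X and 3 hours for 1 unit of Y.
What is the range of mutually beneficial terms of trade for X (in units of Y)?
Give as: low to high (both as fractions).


Opportunity cost of X for Country A = hours_X / hours_Y = 3/2 = 3/2 units of Y
Opportunity cost of X for Country B = hours_X / hours_Y = 6/3 = 2 units of Y
Terms of trade must be between the two opportunity costs.
Range: 3/2 to 2

3/2 to 2


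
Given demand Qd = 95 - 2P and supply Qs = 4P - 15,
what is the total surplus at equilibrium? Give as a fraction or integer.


Find equilibrium: 95 - 2P = 4P - 15
95 + 15 = 6P
P* = 110/6 = 55/3
Q* = 4*55/3 - 15 = 175/3
Inverse demand: P = 95/2 - Q/2, so P_max = 95/2
Inverse supply: P = 15/4 + Q/4, so P_min = 15/4
CS = (1/2) * 175/3 * (95/2 - 55/3) = 30625/36
PS = (1/2) * 175/3 * (55/3 - 15/4) = 30625/72
TS = CS + PS = 30625/36 + 30625/72 = 30625/24

30625/24


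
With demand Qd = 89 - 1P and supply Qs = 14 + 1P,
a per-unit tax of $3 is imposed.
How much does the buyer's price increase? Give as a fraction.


With a per-unit tax, the buyer's price increase depends on relative slopes.
Supply slope: d = 1, Demand slope: b = 1
Buyer's price increase = d * tax / (b + d)
= 1 * 3 / (1 + 1)
= 3 / 2 = 3/2

3/2


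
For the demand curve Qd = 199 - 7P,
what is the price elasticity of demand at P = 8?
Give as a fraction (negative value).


dQ/dP = -7
At P = 8: Q = 199 - 7*8 = 143
E = (dQ/dP)(P/Q) = (-7)(8/143) = -56/143

-56/143


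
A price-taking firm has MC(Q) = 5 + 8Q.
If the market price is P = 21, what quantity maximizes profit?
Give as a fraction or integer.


In perfect competition, profit is maximized where P = MC.
21 = 5 + 8Q
16 = 8Q
Q* = 16/8 = 2

2


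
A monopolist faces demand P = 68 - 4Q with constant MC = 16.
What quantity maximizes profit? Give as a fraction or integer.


TR = P*Q = (68 - 4Q)Q = 68Q - 4Q^2
MR = dTR/dQ = 68 - 8Q
Set MR = MC:
68 - 8Q = 16
52 = 8Q
Q* = 52/8 = 13/2

13/2


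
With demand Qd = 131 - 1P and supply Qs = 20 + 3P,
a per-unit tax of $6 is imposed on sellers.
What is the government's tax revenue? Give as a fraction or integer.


With tax on sellers, new supply: Qs' = 20 + 3(P - 6)
= 2 + 3P
New equilibrium quantity:
Q_new = 395/4
Tax revenue = tax * Q_new = 6 * 395/4 = 1185/2

1185/2


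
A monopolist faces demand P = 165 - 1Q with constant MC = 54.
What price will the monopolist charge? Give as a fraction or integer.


MR = 165 - 2Q
Set MR = MC: 165 - 2Q = 54
Q* = 111/2
Substitute into demand:
P* = 165 - 1*111/2 = 219/2

219/2


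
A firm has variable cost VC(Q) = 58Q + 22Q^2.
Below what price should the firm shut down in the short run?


AVC(Q) = VC(Q)/Q = 58 + 22Q
AVC is increasing in Q, so minimum AVC is at Q -> 0+.
Min AVC = 58
The firm should shut down if P < 58.

58


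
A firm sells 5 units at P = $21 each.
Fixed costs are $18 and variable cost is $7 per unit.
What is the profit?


Total Revenue = P * Q = 21 * 5 = $105
Total Cost = FC + VC*Q = 18 + 7*5 = $53
Profit = TR - TC = 105 - 53 = $52

$52


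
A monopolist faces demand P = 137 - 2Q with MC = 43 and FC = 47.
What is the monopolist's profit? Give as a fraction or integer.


MR = MC: 137 - 4Q = 43
Q* = 47/2
P* = 137 - 2*47/2 = 90
Profit = (P* - MC)*Q* - FC
= (90 - 43)*47/2 - 47
= 47*47/2 - 47
= 2209/2 - 47 = 2115/2

2115/2


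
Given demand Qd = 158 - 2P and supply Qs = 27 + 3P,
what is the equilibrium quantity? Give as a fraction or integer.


First find equilibrium price:
158 - 2P = 27 + 3P
P* = 131/5 = 131/5
Then substitute into demand:
Q* = 158 - 2 * 131/5 = 528/5

528/5


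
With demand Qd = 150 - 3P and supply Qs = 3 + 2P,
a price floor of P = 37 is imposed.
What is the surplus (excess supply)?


At P = 37:
Qd = 150 - 3*37 = 39
Qs = 3 + 2*37 = 77
Surplus = Qs - Qd = 77 - 39 = 38

38


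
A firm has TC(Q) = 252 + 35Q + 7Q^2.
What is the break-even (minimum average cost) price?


AC(Q) = 252/Q + 35 + 7Q
To minimize: dAC/dQ = -252/Q^2 + 7 = 0
Q^2 = 252/7 = 36
Q* = 6
Min AC = 252/6 + 35 + 7*6
Min AC = 42 + 35 + 42 = 119

119


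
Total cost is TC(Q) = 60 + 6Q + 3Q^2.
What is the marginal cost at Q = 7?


MC = dTC/dQ = 6 + 2*3*Q
At Q = 7:
MC = 6 + 6*7
MC = 6 + 42 = 48

48


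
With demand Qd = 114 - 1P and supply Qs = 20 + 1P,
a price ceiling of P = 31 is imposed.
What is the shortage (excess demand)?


At P = 31:
Qd = 114 - 1*31 = 83
Qs = 20 + 1*31 = 51
Shortage = Qd - Qs = 83 - 51 = 32

32


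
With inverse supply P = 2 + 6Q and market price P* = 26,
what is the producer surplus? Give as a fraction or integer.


Minimum supply price (at Q=0): P_min = 2
Quantity supplied at P* = 26:
Q* = (26 - 2)/6 = 4
PS = (1/2) * Q* * (P* - P_min)
PS = (1/2) * 4 * (26 - 2)
PS = (1/2) * 4 * 24 = 48

48


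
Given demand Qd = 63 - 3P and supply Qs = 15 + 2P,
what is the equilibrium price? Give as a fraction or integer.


At equilibrium, Qd = Qs.
63 - 3P = 15 + 2P
63 - 15 = 3P + 2P
48 = 5P
P* = 48/5 = 48/5

48/5


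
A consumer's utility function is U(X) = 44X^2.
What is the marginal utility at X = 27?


MU = dU/dX = 44*2*X^(2-1)
MU = 88*X^1
At X = 27:
MU = 88 * 27^1
MU = 88 * 27 = 2376

2376


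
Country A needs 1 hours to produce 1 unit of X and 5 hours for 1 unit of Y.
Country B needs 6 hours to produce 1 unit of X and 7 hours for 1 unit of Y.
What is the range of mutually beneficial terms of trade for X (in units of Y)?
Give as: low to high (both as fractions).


Opportunity cost of X for Country A = hours_X / hours_Y = 1/5 = 1/5 units of Y
Opportunity cost of X for Country B = hours_X / hours_Y = 6/7 = 6/7 units of Y
Terms of trade must be between the two opportunity costs.
Range: 1/5 to 6/7

1/5 to 6/7


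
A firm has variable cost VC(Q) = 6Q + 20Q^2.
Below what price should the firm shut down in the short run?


AVC(Q) = VC(Q)/Q = 6 + 20Q
AVC is increasing in Q, so minimum AVC is at Q -> 0+.
Min AVC = 6
The firm should shut down if P < 6.

6


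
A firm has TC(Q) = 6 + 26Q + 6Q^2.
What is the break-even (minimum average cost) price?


AC(Q) = 6/Q + 26 + 6Q
To minimize: dAC/dQ = -6/Q^2 + 6 = 0
Q^2 = 6/6 = 1
Q* = 1
Min AC = 6/1 + 26 + 6*1
Min AC = 6 + 26 + 6 = 38

38


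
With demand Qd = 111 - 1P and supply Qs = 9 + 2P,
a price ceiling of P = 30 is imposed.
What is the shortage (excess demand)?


At P = 30:
Qd = 111 - 1*30 = 81
Qs = 9 + 2*30 = 69
Shortage = Qd - Qs = 81 - 69 = 12

12


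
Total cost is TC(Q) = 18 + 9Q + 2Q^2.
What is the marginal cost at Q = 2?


MC = dTC/dQ = 9 + 2*2*Q
At Q = 2:
MC = 9 + 4*2
MC = 9 + 8 = 17

17


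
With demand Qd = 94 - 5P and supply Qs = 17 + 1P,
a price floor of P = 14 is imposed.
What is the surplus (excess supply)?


At P = 14:
Qd = 94 - 5*14 = 24
Qs = 17 + 1*14 = 31
Surplus = Qs - Qd = 31 - 24 = 7

7


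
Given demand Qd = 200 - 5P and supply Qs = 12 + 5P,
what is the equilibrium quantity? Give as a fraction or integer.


First find equilibrium price:
200 - 5P = 12 + 5P
P* = 188/10 = 94/5
Then substitute into demand:
Q* = 200 - 5 * 94/5 = 106

106


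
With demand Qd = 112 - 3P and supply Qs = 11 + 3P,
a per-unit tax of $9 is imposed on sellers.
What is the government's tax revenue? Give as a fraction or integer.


With tax on sellers, new supply: Qs' = 11 + 3(P - 9)
= 3P - 16
New equilibrium quantity:
Q_new = 48
Tax revenue = tax * Q_new = 9 * 48 = 432

432
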